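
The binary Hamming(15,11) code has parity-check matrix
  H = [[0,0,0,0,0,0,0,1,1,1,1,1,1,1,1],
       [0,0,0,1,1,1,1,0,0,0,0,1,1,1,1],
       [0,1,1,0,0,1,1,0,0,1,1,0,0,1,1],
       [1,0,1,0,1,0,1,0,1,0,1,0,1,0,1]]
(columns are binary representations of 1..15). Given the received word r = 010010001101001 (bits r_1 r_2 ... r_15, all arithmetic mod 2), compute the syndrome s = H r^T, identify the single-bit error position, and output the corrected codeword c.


s = (0, 1, 1, 1)^T, error position = 7, corrected codeword c = 010010101101001

Compute s = H r^T mod 2 one row at a time:
  s_1 = 0 + 1 + 1 + 0 + 1 + 0 + 0 + 1 = 4 ≡ 0 (mod 2).
  s_2 = 0 + 1 + 0 + 0 + 1 + 0 + 0 + 1 = 3 ≡ 1 (mod 2).
  s_3 = 1 + 0 + 0 + 0 + 1 + 0 + 0 + 1 = 3 ≡ 1 (mod 2).
  s_4 = 0 + 0 + 1 + 0 + 1 + 0 + 0 + 1 = 3 ≡ 1 (mod 2).
s = (0, 1, 1, 1)^T — this equals column 7 of H (binary 0111), so error is at position 7.
Correct: flip bit 7 of r = 010010001101001 to get c = 010010101101001.


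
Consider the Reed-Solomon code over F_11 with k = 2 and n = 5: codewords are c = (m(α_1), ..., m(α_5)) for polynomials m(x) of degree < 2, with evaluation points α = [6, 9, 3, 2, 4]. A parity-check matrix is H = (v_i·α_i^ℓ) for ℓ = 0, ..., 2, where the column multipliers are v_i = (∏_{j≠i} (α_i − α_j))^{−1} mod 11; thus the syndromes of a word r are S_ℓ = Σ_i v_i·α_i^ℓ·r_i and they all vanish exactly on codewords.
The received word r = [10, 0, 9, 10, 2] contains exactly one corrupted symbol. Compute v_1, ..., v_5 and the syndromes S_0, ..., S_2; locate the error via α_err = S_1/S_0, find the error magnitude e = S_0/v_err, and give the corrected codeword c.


S = (5, 10, 9), error at position 4, error magnitude e = 5, c = [10, 0, 9, 5, 2].

Step 1: column multipliers v_i = (∏_{j≠i}(α_i − α_j))^{−1} mod 11.
  i = 1 (α = 6): (6−9)(6−3)(6−2)(6−4) = (−3)·3·4·2 = −72 ≡ 5, so v_1 = 5^{−1} = 9 (mod 11).
  i = 2 (α = 9): (9−6)(9−3)(9−2)(9−4) = 3·6·7·5 = 630 ≡ 3, so v_2 = 3^{−1} = 4 (mod 11).
  i = 3 (α = 3): (3−6)(3−9)(3−2)(3−4) = (−3)·(−6)·1·(−1) = −18 ≡ 4, so v_3 = 4^{−1} = 3 (mod 11).
  i = 4 (α = 2): (2−6)(2−9)(2−3)(2−4) = (−4)·(−7)·(−1)·(−2) = 56 ≡ 1, so v_4 = 1^{−1} = 1 (mod 11).
  i = 5 (α = 4): (4−6)(4−9)(4−3)(4−2) = (−2)·(−5)·1·2 = 20 ≡ 9, so v_5 = 9^{−1} = 5 (mod 11).
  v = [9, 4, 3, 1, 5].
Step 2: syndromes of r = [10, 0, 9, 10, 2] (all sums mod 11).
  S_0 = Σ v_i r_i = 9·10 + 4·0 + 3·9 + 1·10 + 5·2 = 137 ≡ 5.
  S_1 = Σ v_i α_i r_i = 9·6·10 + 4·9·0 + 3·3·9 + 1·2·10 + 5·4·2 = 681 ≡ 10.
  α_i^2 mod 11 = [3, 4, 9, 4, 5].
  S_2 = Σ v_i α_i^2 r_i = 9·3·10 + 4·4·0 + 3·9·9 + 1·4·10 + 5·5·2 = 603 ≡ 9.
  S = (5, 10, 9) ≠ 0, so r is not a codeword (an error is present).
Step 3: locate the error. For a single error e at position i, S_ℓ = v_i·e·α_i^ℓ, so α_err = S_1/S_0.
  S_0^{−1} = 5^{−1} = 9 (mod 11), so α_err = 10·9 = 90 ≡ 2 = α_4. Error position i = 4.
  Consistency check: S_2/S_1 = 9·10 = 90 ≡ 2 = α_err ✓ (single-error assumption holds).
Step 4: error magnitude e = S_0/v_4 = S_0·∏_{j≠4}(α_4 − α_j) = 5·1 = 5 ≡ 5 (mod 11).
Step 5: correct position 4: c_4 = r_4 − e = 10 − 5 ≡ 5 (mod 11). Hence c = [10, 0, 9, 5, 2].
  Check: interpolating c through the α_i gives m(x) = 8 + 4·x (degree < 2) with m(α_i) = c_i for every i, so c is indeed a codeword.


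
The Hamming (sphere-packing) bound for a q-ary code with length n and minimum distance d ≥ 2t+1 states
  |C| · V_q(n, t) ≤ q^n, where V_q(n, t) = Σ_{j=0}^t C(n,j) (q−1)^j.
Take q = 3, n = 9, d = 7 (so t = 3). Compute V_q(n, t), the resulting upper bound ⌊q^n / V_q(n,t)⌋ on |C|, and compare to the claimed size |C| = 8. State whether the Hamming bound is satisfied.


V_q(n, t) = 835, q^n = 19683, Hamming bound = 23, |C| = 8 ≤ bound (satisfied).

Step 1: Compute V_q(n, t) = Σ_{j=0}^3 C(n, j) (q−1)^j.
  j = 0: C(9,0)·(2)^0 = 1·1 = 1.
  j = 1: C(9,1)·(2)^1 = 9·2 = 18.
  j = 2: C(9,2)·(2)^2 = 36·4 = 144.
  j = 3: C(9,3)·(2)^3 = 84·8 = 672.
  V_q(n, t) = 1 + 18 + 144 + 672 = 835.
Step 2: q^n = 3^9 = 19683.
Step 3: Hamming bound ⌊q^n / V_q(n,t)⌋ = ⌊19683/835⌋ = 23.
Step 4: Compare |C| = 8 to 23: satisfied.
The claimed |C| lies below the Hamming bound.


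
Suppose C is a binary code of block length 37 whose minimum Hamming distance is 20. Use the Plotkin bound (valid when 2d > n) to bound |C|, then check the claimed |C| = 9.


Plotkin bound M ≤ 12; given |C| = 9 ≤ bound (satisfied).

Check applicability: 2d = 40, n = 37.
2d − n = 3 > 0, so Plotkin applies.
Compute d/(2d−n) = 20/3 ≈ 6.6667.
⌊d/(2d−n)⌋ = 6.
Plotkin bound: M ≤ 2·6 = 12.
Given |C| = 9, check: satisfied.
This |C| is below the Plotkin bound.


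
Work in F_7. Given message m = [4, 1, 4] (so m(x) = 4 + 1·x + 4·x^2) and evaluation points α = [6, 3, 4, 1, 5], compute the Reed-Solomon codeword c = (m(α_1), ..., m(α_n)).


c = [0, 1, 2, 2, 4]

Message polynomial: m(x) = 4 + 1·x + 4·x^2 (mod 7).
For each evaluation point α_i, compute m(α_i) mod 7:
  α_1 = 6: Horner steps 4 → 4 → 0, so m(6) = 0.
  α_2 = 3: Horner steps 4 → 6 → 1, so m(3) = 1.
  α_3 = 4: Horner steps 4 → 3 → 2, so m(4) = 2.
  α_4 = 1: Horner steps 4 → 5 → 2, so m(1) = 2.
  α_5 = 5: Horner steps 4 → 0 → 4, so m(5) = 4.
Codeword c = [0, 1, 2, 2, 4] ∈ F_7^5.


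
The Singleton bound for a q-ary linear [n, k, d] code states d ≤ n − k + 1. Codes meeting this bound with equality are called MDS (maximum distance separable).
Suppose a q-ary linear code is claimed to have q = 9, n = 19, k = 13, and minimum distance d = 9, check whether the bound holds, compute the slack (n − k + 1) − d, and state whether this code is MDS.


Singleton RHS = n − k + 1 = 7, slack = -2, bound violated (no such code; not MDS).

Singleton bound: d ≤ n − k + 1.
Here n = 19, k = 13, so n − k + 1 = 7.
Given d = 9, check d ≤ 7: NO.
Slack = (n − k + 1) − d = -2.
The slack is negative: d = 9 exceeds n − k + 1 = 7 by 2, so the Singleton bound is violated and no linear [19, 13, 9]_9 code can exist. In particular it is not MDS (MDS requires d = n − k + 1 exactly).
Description: the claimed parameters are [19, 13, 9]_9; such a code would be impossible (violates the Singleton bound).


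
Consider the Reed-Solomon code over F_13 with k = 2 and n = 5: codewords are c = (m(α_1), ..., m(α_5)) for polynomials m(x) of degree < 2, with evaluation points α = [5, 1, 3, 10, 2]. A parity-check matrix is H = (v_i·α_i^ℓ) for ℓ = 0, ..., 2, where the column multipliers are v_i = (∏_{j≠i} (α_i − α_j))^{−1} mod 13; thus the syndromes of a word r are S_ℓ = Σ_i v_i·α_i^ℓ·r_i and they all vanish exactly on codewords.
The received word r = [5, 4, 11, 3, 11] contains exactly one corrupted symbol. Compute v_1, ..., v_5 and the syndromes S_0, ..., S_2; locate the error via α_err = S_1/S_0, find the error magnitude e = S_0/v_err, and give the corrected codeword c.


S = (5, 10, 7), error at position 5, error magnitude e = 10, c = [5, 4, 11, 3, 1].

Step 1: column multipliers v_i = (∏_{j≠i}(α_i − α_j))^{−1} mod 13.
  i = 1 (α = 5): (5−1)(5−3)(5−10)(5−2) = 4·2·(−5)·3 = −120 ≡ 10, so v_1 = 10^{−1} = 4 (mod 13).
  i = 2 (α = 1): (1−5)(1−3)(1−10)(1−2) = (−4)·(−2)·(−9)·(−1) = 72 ≡ 7, so v_2 = 7^{−1} = 2 (mod 13).
  i = 3 (α = 3): (3−5)(3−1)(3−10)(3−2) = (−2)·2·(−7)·1 = 28 ≡ 2, so v_3 = 2^{−1} = 7 (mod 13).
  i = 4 (α = 10): (10−5)(10−1)(10−3)(10−2) = 5·9·7·8 = 2520 ≡ 11, so v_4 = 11^{−1} = 6 (mod 13).
  i = 5 (α = 2): (2−5)(2−1)(2−3)(2−10) = (−3)·1·(−1)·(−8) = −24 ≡ 2, so v_5 = 2^{−1} = 7 (mod 13).
  v = [4, 2, 7, 6, 7].
Step 2: syndromes of r = [5, 4, 11, 3, 11] (all sums mod 13).
  S_0 = Σ v_i r_i = 4·5 + 2·4 + 7·11 + 6·3 + 7·11 = 200 ≡ 5.
  S_1 = Σ v_i α_i r_i = 4·5·5 + 2·1·4 + 7·3·11 + 6·10·3 + 7·2·11 = 673 ≡ 10.
  α_i^2 mod 13 = [12, 1, 9, 9, 4].
  S_2 = Σ v_i α_i^2 r_i = 4·12·5 + 2·1·4 + 7·9·11 + 6·9·3 + 7·4·11 = 1411 ≡ 7.
  S = (5, 10, 7) ≠ 0, so r is not a codeword (an error is present).
Step 3: locate the error. For a single error e at position i, S_ℓ = v_i·e·α_i^ℓ, so α_err = S_1/S_0.
  S_0^{−1} = 5^{−1} = 8 (mod 13), so α_err = 10·8 = 80 ≡ 2 = α_5. Error position i = 5.
  Consistency check: S_2/S_1 = 7·4 = 28 ≡ 2 = α_err ✓ (single-error assumption holds).
Step 4: error magnitude e = S_0/v_5 = S_0·∏_{j≠5}(α_5 − α_j) = 5·2 = 10 ≡ 10 (mod 13).
Step 5: correct position 5: c_5 = r_5 − e = 11 − 10 ≡ 1 (mod 13). Hence c = [5, 4, 11, 3, 1].
  Check: interpolating c through the α_i gives m(x) = 7 + 10·x (degree < 2) with m(α_i) = c_i for every i, so c is indeed a codeword.


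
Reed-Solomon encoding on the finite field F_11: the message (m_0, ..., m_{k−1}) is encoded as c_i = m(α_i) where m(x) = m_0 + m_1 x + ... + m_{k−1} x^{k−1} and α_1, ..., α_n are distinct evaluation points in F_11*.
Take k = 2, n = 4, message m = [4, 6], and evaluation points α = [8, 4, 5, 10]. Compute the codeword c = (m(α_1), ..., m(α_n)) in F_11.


c = [8, 6, 1, 9]

Message polynomial: m(x) = 4 + 6·x (mod 11).
For each evaluation point α_i, compute m(α_i) mod 11:
  α_1 = 8: Horner steps 6 → 8, so m(8) = 8.
  α_2 = 4: Horner steps 6 → 6, so m(4) = 6.
  α_3 = 5: Horner steps 6 → 1, so m(5) = 1.
  α_4 = 10: Horner steps 6 → 9, so m(10) = 9.
Codeword c = [8, 6, 1, 9] ∈ F_11^4.


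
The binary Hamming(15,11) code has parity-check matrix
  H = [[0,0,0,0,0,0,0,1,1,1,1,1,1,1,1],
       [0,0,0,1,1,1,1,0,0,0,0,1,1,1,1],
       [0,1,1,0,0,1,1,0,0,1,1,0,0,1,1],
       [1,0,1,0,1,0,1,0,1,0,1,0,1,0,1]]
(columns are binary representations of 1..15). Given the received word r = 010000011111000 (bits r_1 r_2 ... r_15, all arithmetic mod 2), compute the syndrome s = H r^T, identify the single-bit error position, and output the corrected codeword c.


s = (1, 1, 1, 0)^T, error position = 14, corrected codeword c = 010000011111010

Compute s = H r^T mod 2 one row at a time:
  s_1 = 1 + 1 + 1 + 1 + 1 + 0 + 0 + 0 = 5 ≡ 1 (mod 2).
  s_2 = 0 + 0 + 0 + 0 + 1 + 0 + 0 + 0 = 1 ≡ 1 (mod 2).
  s_3 = 1 + 0 + 0 + 0 + 1 + 1 + 0 + 0 = 3 ≡ 1 (mod 2).
  s_4 = 0 + 0 + 0 + 0 + 1 + 1 + 0 + 0 = 2 ≡ 0 (mod 2).
s = (1, 1, 1, 0)^T — this equals column 14 of H (binary 1110), so error is at position 14.
Correct: flip bit 14 of r = 010000011111000 to get c = 010000011111010.


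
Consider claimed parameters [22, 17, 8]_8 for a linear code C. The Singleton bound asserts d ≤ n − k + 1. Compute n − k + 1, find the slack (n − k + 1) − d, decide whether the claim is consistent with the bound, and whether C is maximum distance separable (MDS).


Singleton RHS = n − k + 1 = 6, slack = -2, bound violated (no such code; not MDS).

Singleton bound: d ≤ n − k + 1.
Here n = 22, k = 17, so n − k + 1 = 6.
Given d = 8, check d ≤ 6: NO.
Slack = (n − k + 1) − d = -2.
The slack is negative: d = 8 exceeds n − k + 1 = 6 by 2, so the Singleton bound is violated and no linear [22, 17, 8]_8 code can exist. In particular it is not MDS (MDS requires d = n − k + 1 exactly).
Description: the claimed parameters are [22, 17, 8]_8; such a code would be impossible (violates the Singleton bound).


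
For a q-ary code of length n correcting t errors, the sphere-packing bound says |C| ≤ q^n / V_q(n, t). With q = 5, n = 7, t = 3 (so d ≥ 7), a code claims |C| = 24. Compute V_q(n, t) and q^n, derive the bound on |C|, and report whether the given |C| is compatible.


V_q(n, t) = 2605, q^n = 78125, Hamming bound = 29, |C| = 24 ≤ bound (satisfied).

Step 1: Compute V_q(n, t) = Σ_{j=0}^3 C(n, j) (q−1)^j.
  j = 0: C(7,0)·(4)^0 = 1·1 = 1.
  j = 1: C(7,1)·(4)^1 = 7·4 = 28.
  j = 2: C(7,2)·(4)^2 = 21·16 = 336.
  j = 3: C(7,3)·(4)^3 = 35·64 = 2240.
  V_q(n, t) = 1 + 28 + 336 + 2240 = 2605.
Step 2: q^n = 5^7 = 78125.
Step 3: Hamming bound ⌊q^n / V_q(n,t)⌋ = ⌊78125/2605⌋ = 29.
Step 4: Compare |C| = 24 to 29: satisfied.
The claimed |C| lies below the Hamming bound.


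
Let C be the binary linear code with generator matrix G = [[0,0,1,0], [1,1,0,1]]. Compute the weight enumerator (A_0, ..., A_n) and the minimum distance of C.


Weight distribution: A_0 = 1, A_1 = 1, A_3 = 1, A_4 = 1. Minimum distance d = 1.

Enumerate all 2^2 = 4 messages m ∈ F_2^2.
For each, compute codeword c = mG in F_2^4, then tally its weight.
  m = 00 → c = 0000, weight = 0.
  m = 10 → c = 0010, weight = 1.
  m = 01 → c = 1101, weight = 3.
  m = 11 → c = 1111, weight = 4.
Tally weights:
  weight 0: 1 codewords.
  weight 1: 1 codewords.
  weight 3: 1 codewords.
  weight 4: 1 codewords.
Minimum distance d = smallest w > 0 with A_w > 0 = 1.
Sanity: Σ A_w = 4 = 2^2 = 4 ✓.


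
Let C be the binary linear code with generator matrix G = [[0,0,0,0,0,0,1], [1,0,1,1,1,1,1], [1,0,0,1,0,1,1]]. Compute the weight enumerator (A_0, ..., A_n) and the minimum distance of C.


Weight distribution: A_0 = 1, A_1 = 1, A_2 = 1, A_3 = 2, A_4 = 1, A_5 = 1, A_6 = 1. Minimum distance d = 1.

Enumerate all 2^3 = 8 messages m ∈ F_2^3.
For each, compute codeword c = mG in F_2^7, then tally its weight.
  m = 000 → c = 0000000, weight = 0.
  m = 100 → c = 0000001, weight = 1.
  m = 010 → c = 1011111, weight = 6.
  m = 110 → c = 1011110, weight = 5.
  m = 001 → c = 1001011, weight = 4.
  m = 101 → c = 1001010, weight = 3.
  m = 011 → c = 0010100, weight = 2.
  m = 111 → c = 0010101, weight = 3.
Tally weights:
  weight 0: 1 codewords.
  weight 1: 1 codewords.
  weight 2: 1 codewords.
  weight 3: 2 codewords.
  weight 4: 1 codewords.
  weight 5: 1 codewords.
  weight 6: 1 codewords.
Minimum distance d = smallest w > 0 with A_w > 0 = 1.
Sanity: Σ A_w = 8 = 2^3 = 8 ✓.


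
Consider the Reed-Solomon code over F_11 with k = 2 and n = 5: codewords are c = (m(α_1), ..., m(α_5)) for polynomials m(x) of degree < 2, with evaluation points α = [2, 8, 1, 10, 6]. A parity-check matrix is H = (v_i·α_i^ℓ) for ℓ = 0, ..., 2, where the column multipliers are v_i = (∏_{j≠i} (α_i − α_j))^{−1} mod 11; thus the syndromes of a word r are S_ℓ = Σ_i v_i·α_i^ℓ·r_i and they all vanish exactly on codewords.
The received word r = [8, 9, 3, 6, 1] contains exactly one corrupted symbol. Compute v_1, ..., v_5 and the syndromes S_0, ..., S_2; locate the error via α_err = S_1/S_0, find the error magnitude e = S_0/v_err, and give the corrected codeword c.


S = (2, 4, 8), error at position 1, error magnitude e = 1, c = [7, 9, 3, 6, 1].

Step 1: column multipliers v_i = (∏_{j≠i}(α_i − α_j))^{−1} mod 11.
  i = 1 (α = 2): (2−8)(2−1)(2−10)(2−6) = (−6)·1·(−8)·(−4) = −192 ≡ 6, so v_1 = 6^{−1} = 2 (mod 11).
  i = 2 (α = 8): (8−2)(8−1)(8−10)(8−6) = 6·7·(−2)·2 = −168 ≡ 8, so v_2 = 8^{−1} = 7 (mod 11).
  i = 3 (α = 1): (1−2)(1−8)(1−10)(1−6) = (−1)·(−7)·(−9)·(−5) = 315 ≡ 7, so v_3 = 7^{−1} = 8 (mod 11).
  i = 4 (α = 10): (10−2)(10−8)(10−1)(10−6) = 8·2·9·4 = 576 ≡ 4, so v_4 = 4^{−1} = 3 (mod 11).
  i = 5 (α = 6): (6−2)(6−8)(6−1)(6−10) = 4·(−2)·5·(−4) = 160 ≡ 6, so v_5 = 6^{−1} = 2 (mod 11).
  v = [2, 7, 8, 3, 2].
Step 2: syndromes of r = [8, 9, 3, 6, 1] (all sums mod 11).
  S_0 = Σ v_i r_i = 2·8 + 7·9 + 8·3 + 3·6 + 2·1 = 123 ≡ 2.
  S_1 = Σ v_i α_i r_i = 2·2·8 + 7·8·9 + 8·1·3 + 3·10·6 + 2·6·1 = 752 ≡ 4.
  α_i^2 mod 11 = [4, 9, 1, 1, 3].
  S_2 = Σ v_i α_i^2 r_i = 2·4·8 + 7·9·9 + 8·1·3 + 3·1·6 + 2·3·1 = 679 ≡ 8.
  S = (2, 4, 8) ≠ 0, so r is not a codeword (an error is present).
Step 3: locate the error. For a single error e at position i, S_ℓ = v_i·e·α_i^ℓ, so α_err = S_1/S_0.
  S_0^{−1} = 2^{−1} = 6 (mod 11), so α_err = 4·6 = 24 ≡ 2 = α_1. Error position i = 1.
  Consistency check: S_2/S_1 = 8·3 = 24 ≡ 2 = α_err ✓ (single-error assumption holds).
Step 4: error magnitude e = S_0/v_1 = S_0·∏_{j≠1}(α_1 − α_j) = 2·6 = 12 ≡ 1 (mod 11).
Step 5: correct position 1: c_1 = r_1 − e = 8 − 1 ≡ 7 (mod 11). Hence c = [7, 9, 3, 6, 1].
  Check: interpolating c through the α_i gives m(x) = 10 + 4·x (degree < 2) with m(α_i) = c_i for every i, so c is indeed a codeword.


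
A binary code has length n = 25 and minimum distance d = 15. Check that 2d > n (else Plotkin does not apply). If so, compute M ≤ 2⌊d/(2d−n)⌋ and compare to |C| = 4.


Plotkin bound M ≤ 6; given |C| = 4 ≤ bound (satisfied).

Check applicability: 2d = 30, n = 25.
2d − n = 5 > 0, so Plotkin applies.
Compute d/(2d−n) = 15/5 ≈ 3.0000.
⌊d/(2d−n)⌋ = 3.
Plotkin bound: M ≤ 2·3 = 6.
Given |C| = 4, check: satisfied.
This |C| is below the Plotkin bound.


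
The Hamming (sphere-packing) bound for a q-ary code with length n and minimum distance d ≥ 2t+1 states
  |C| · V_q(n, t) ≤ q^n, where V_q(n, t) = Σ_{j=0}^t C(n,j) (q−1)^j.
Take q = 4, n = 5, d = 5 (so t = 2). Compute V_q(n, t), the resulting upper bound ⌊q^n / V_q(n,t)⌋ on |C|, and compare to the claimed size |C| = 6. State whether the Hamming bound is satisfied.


V_q(n, t) = 106, q^n = 1024, Hamming bound = 9, |C| = 6 ≤ bound (satisfied).

Step 1: Compute V_q(n, t) = Σ_{j=0}^2 C(n, j) (q−1)^j.
  j = 0: C(5,0)·(3)^0 = 1·1 = 1.
  j = 1: C(5,1)·(3)^1 = 5·3 = 15.
  j = 2: C(5,2)·(3)^2 = 10·9 = 90.
  V_q(n, t) = 1 + 15 + 90 = 106.
Step 2: q^n = 4^5 = 1024.
Step 3: Hamming bound ⌊q^n / V_q(n,t)⌋ = ⌊1024/106⌋ = 9.
Step 4: Compare |C| = 6 to 9: satisfied.
The claimed |C| lies below the Hamming bound.


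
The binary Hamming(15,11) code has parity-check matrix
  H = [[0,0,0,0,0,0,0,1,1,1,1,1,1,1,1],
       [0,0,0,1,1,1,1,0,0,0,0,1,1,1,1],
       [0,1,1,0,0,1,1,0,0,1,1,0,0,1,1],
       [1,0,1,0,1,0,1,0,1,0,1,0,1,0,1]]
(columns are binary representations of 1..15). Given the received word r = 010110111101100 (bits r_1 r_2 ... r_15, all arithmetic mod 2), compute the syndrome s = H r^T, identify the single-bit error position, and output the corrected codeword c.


s = (1, 1, 1, 0)^T, error position = 14, corrected codeword c = 010110111101110

Compute s = H r^T mod 2 one row at a time:
  s_1 = 1 + 1 + 1 + 0 + 1 + 1 + 0 + 0 = 5 ≡ 1 (mod 2).
  s_2 = 1 + 1 + 0 + 1 + 1 + 1 + 0 + 0 = 5 ≡ 1 (mod 2).
  s_3 = 1 + 0 + 0 + 1 + 1 + 0 + 0 + 0 = 3 ≡ 1 (mod 2).
  s_4 = 0 + 0 + 1 + 1 + 1 + 0 + 1 + 0 = 4 ≡ 0 (mod 2).
s = (1, 1, 1, 0)^T — this equals column 14 of H (binary 1110), so error is at position 14.
Correct: flip bit 14 of r = 010110111101100 to get c = 010110111101110.


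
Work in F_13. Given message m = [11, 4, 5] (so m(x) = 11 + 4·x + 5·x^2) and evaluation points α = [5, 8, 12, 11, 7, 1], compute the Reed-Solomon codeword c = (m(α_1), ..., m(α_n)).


c = [0, 12, 12, 10, 11, 7]

Message polynomial: m(x) = 11 + 4·x + 5·x^2 (mod 13).
For each evaluation point α_i, compute m(α_i) mod 13:
  α_1 = 5: Horner steps 5 → 3 → 0, so m(5) = 0.
  α_2 = 8: Horner steps 5 → 5 → 12, so m(8) = 12.
  α_3 = 12: Horner steps 5 → 12 → 12, so m(12) = 12.
  α_4 = 11: Horner steps 5 → 7 → 10, so m(11) = 10.
  α_5 = 7: Horner steps 5 → 0 → 11, so m(7) = 11.
  α_6 = 1: Horner steps 5 → 9 → 7, so m(1) = 7.
Codeword c = [0, 12, 12, 10, 11, 7] ∈ F_13^6.


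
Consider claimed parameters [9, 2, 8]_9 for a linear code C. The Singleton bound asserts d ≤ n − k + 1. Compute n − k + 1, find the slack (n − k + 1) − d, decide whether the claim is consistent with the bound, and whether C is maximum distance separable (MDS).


Singleton RHS = n − k + 1 = 8, slack = 0, bound satisfied, MDS.

Singleton bound: d ≤ n − k + 1.
Here n = 9, k = 2, so n − k + 1 = 8.
Given d = 8, check d ≤ 8: YES.
Slack = (n − k + 1) − d = 0.
The code is MDS (slack = 0).
Description: the claimed parameters are [9, 2, 8]_9; such a code would be MDS (meets Singleton bound).


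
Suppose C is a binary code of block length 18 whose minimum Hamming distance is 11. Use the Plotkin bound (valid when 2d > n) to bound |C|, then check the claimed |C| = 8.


Plotkin bound M ≤ 4; given |C| = 8 > bound (violated).

Check applicability: 2d = 22, n = 18.
2d − n = 4 > 0, so Plotkin applies.
Compute d/(2d−n) = 11/4 ≈ 2.7500.
⌊d/(2d−n)⌋ = 2.
Plotkin bound: M ≤ 2·2 = 4.
Given |C| = 8, check: VIOLATED.
This |C| is above the Plotkin bound, so no binary code with n = 18, d = 11 and 8 codewords exists.


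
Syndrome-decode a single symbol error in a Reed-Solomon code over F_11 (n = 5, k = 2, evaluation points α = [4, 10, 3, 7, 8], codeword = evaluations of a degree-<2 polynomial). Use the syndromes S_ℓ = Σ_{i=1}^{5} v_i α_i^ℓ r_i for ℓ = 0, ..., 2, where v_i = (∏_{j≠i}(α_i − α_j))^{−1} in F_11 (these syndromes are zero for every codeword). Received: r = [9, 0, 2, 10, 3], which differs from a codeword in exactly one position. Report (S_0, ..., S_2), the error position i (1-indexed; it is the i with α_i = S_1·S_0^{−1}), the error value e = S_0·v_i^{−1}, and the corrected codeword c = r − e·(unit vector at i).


S = (1, 3, 9), error at position 3, error magnitude e = 8, c = [9, 0, 5, 10, 3].

Step 1: column multipliers v_i = (∏_{j≠i}(α_i − α_j))^{−1} mod 11.
  i = 1 (α = 4): (4−10)(4−3)(4−7)(4−8) = (−6)·1·(−3)·(−4) = −72 ≡ 5, so v_1 = 5^{−1} = 9 (mod 11).
  i = 2 (α = 10): (10−4)(10−3)(10−7)(10−8) = 6·7·3·2 = 252 ≡ 10, so v_2 = 10^{−1} = 10 (mod 11).
  i = 3 (α = 3): (3−4)(3−10)(3−7)(3−8) = (−1)·(−7)·(−4)·(−5) = 140 ≡ 8, so v_3 = 8^{−1} = 7 (mod 11).
  i = 4 (α = 7): (7−4)(7−10)(7−3)(7−8) = 3·(−3)·4·(−1) = 36 ≡ 3, so v_4 = 3^{−1} = 4 (mod 11).
  i = 5 (α = 8): (8−4)(8−10)(8−3)(8−7) = 4·(−2)·5·1 = −40 ≡ 4, so v_5 = 4^{−1} = 3 (mod 11).
  v = [9, 10, 7, 4, 3].
Step 2: syndromes of r = [9, 0, 2, 10, 3] (all sums mod 11).
  S_0 = Σ v_i r_i = 9·9 + 10·0 + 7·2 + 4·10 + 3·3 = 144 ≡ 1.
  S_1 = Σ v_i α_i r_i = 9·4·9 + 10·10·0 + 7·3·2 + 4·7·10 + 3·8·3 = 718 ≡ 3.
  α_i^2 mod 11 = [5, 1, 9, 5, 9].
  S_2 = Σ v_i α_i^2 r_i = 9·5·9 + 10·1·0 + 7·9·2 + 4·5·10 + 3·9·3 = 812 ≡ 9.
  S = (1, 3, 9) ≠ 0, so r is not a codeword (an error is present).
Step 3: locate the error. For a single error e at position i, S_ℓ = v_i·e·α_i^ℓ, so α_err = S_1/S_0.
  S_0^{−1} = 1^{−1} = 1 (mod 11), so α_err = 3·1 = 3 ≡ 3 = α_3. Error position i = 3.
  Consistency check: S_2/S_1 = 9·4 = 36 ≡ 3 = α_err ✓ (single-error assumption holds).
Step 4: error magnitude e = S_0/v_3 = S_0·∏_{j≠3}(α_3 − α_j) = 1·8 = 8 ≡ 8 (mod 11).
Step 5: correct position 3: c_3 = r_3 − e = 2 − 8 ≡ 5 (mod 11). Hence c = [9, 0, 5, 10, 3].
  Check: interpolating c through the α_i gives m(x) = 4 + 4·x (degree < 2) with m(α_i) = c_i for every i, so c is indeed a codeword.


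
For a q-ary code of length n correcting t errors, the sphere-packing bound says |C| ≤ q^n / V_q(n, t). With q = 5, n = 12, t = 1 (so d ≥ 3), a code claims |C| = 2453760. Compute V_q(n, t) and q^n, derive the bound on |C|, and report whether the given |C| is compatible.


V_q(n, t) = 49, q^n = 244140625, Hamming bound = 4982461, |C| = 2453760 ≤ bound (satisfied).

Step 1: Compute V_q(n, t) = Σ_{j=0}^1 C(n, j) (q−1)^j.
  j = 0: C(12,0)·(4)^0 = 1·1 = 1.
  j = 1: C(12,1)·(4)^1 = 12·4 = 48.
  V_q(n, t) = 1 + 48 = 49.
Step 2: q^n = 5^12 = 244140625.
Step 3: Hamming bound ⌊q^n / V_q(n,t)⌋ = ⌊244140625/49⌋ = 4982461.
Step 4: Compare |C| = 2453760 to 4982461: satisfied.
The claimed |C| lies below the Hamming bound.


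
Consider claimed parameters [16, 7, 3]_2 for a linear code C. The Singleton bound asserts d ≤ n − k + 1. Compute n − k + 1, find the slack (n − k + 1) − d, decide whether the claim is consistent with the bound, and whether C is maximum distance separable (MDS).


Singleton RHS = n − k + 1 = 10, slack = 7, bound satisfied, not MDS.

Singleton bound: d ≤ n − k + 1.
Here n = 16, k = 7, so n − k + 1 = 10.
Given d = 3, check d ≤ 10: YES.
Slack = (n − k + 1) − d = 7.
The code is NOT MDS (slack = 7 > 0).
Description: the claimed parameters are [16, 7, 3]_2; such a code would be non-MDS.


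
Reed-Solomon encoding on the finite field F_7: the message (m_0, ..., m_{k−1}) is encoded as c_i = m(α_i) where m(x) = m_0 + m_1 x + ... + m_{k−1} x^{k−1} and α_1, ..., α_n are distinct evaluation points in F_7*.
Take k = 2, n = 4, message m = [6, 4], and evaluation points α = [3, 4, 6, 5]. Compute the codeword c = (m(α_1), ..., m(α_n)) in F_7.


c = [4, 1, 2, 5]

Message polynomial: m(x) = 6 + 4·x (mod 7).
For each evaluation point α_i, compute m(α_i) mod 7:
  α_1 = 3: Horner steps 4 → 4, so m(3) = 4.
  α_2 = 4: Horner steps 4 → 1, so m(4) = 1.
  α_3 = 6: Horner steps 4 → 2, so m(6) = 2.
  α_4 = 5: Horner steps 4 → 5, so m(5) = 5.
Codeword c = [4, 1, 2, 5] ∈ F_7^4.


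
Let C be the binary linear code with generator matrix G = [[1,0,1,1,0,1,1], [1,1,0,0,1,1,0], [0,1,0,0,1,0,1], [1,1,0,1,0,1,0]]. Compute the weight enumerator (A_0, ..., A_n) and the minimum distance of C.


Weight distribution: A_0 = 1, A_2 = 3, A_3 = 4, A_4 = 3, A_5 = 4, A_6 = 1. Minimum distance d = 2.

Enumerate all 2^4 = 16 messages m ∈ F_2^4.
For each, compute codeword c = mG in F_2^7, then tally its weight.
  m = 0000 → c = 0000000, weight = 0.
  m = 1000 → c = 1011011, weight = 5.
  m = 0100 → c = 1100110, weight = 4.
  m = 1100 → c = 0111101, weight = 5.
  m = 0010 → c = 0100101, weight = 3.
  m = 1010 → c = 1111110, weight = 6.
  m = 0110 → c = 1000011, weight = 3.
  m = 1110 → c = 0011000, weight = 2.
  m = 0001 → c = 1101010, weight = 4.
  m = 1001 → c = 0110001, weight = 3.
  m = 0101 → c = 0001100, weight = 2.
  m = 1101 → c = 1010111, weight = 5.
  m = 0011 → c = 1001111, weight = 5.
  m = 1011 → c = 0010100, weight = 2.
  m = 0111 → c = 0101001, weight = 3.
  m = 1111 → c = 1110010, weight = 4.
Tally weights:
  weight 0: 1 codewords.
  weight 2: 3 codewords.
  weight 3: 4 codewords.
  weight 4: 3 codewords.
  weight 5: 4 codewords.
  weight 6: 1 codewords.
Minimum distance d = smallest w > 0 with A_w > 0 = 2.
Sanity: Σ A_w = 16 = 2^4 = 16 ✓.


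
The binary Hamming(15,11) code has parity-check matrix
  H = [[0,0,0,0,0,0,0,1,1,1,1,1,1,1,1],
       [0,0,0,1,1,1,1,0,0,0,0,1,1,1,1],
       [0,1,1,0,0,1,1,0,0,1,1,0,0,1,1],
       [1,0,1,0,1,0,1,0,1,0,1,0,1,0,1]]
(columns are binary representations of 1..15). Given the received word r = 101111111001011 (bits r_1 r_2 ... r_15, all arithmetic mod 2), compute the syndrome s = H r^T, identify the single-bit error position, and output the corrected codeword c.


s = (1, 1, 1, 0)^T, error position = 14, corrected codeword c = 101111111001001

Compute s = H r^T mod 2 one row at a time:
  s_1 = 1 + 1 + 0 + 0 + 1 + 0 + 1 + 1 = 5 ≡ 1 (mod 2).
  s_2 = 1 + 1 + 1 + 1 + 1 + 0 + 1 + 1 = 7 ≡ 1 (mod 2).
  s_3 = 0 + 1 + 1 + 1 + 0 + 0 + 1 + 1 = 5 ≡ 1 (mod 2).
  s_4 = 1 + 1 + 1 + 1 + 1 + 0 + 0 + 1 = 6 ≡ 0 (mod 2).
s = (1, 1, 1, 0)^T — this equals column 14 of H (binary 1110), so error is at position 14.
Correct: flip bit 14 of r = 101111111001011 to get c = 101111111001001.


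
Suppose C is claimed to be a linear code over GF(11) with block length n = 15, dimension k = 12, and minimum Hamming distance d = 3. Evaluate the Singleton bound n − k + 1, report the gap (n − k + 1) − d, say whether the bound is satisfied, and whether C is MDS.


Singleton RHS = n − k + 1 = 4, slack = 1, bound satisfied, not MDS.

Singleton bound: d ≤ n − k + 1.
Here n = 15, k = 12, so n − k + 1 = 4.
Given d = 3, check d ≤ 4: YES.
Slack = (n − k + 1) − d = 1.
The code is NOT MDS (slack = 1 > 0).
Description: the claimed parameters are [15, 12, 3]_11; such a code would be non-MDS.


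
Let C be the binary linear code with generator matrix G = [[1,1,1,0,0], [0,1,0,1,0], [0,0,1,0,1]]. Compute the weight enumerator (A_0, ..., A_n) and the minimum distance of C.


Weight distribution: A_0 = 1, A_2 = 2, A_3 = 4, A_4 = 1. Minimum distance d = 2.

Enumerate all 2^3 = 8 messages m ∈ F_2^3.
For each, compute codeword c = mG in F_2^5, then tally its weight.
  m = 000 → c = 00000, weight = 0.
  m = 100 → c = 11100, weight = 3.
  m = 010 → c = 01010, weight = 2.
  m = 110 → c = 10110, weight = 3.
  m = 001 → c = 00101, weight = 2.
  m = 101 → c = 11001, weight = 3.
  m = 011 → c = 01111, weight = 4.
  m = 111 → c = 10011, weight = 3.
Tally weights:
  weight 0: 1 codewords.
  weight 2: 2 codewords.
  weight 3: 4 codewords.
  weight 4: 1 codewords.
Minimum distance d = smallest w > 0 with A_w > 0 = 2.
Sanity: Σ A_w = 8 = 2^3 = 8 ✓.


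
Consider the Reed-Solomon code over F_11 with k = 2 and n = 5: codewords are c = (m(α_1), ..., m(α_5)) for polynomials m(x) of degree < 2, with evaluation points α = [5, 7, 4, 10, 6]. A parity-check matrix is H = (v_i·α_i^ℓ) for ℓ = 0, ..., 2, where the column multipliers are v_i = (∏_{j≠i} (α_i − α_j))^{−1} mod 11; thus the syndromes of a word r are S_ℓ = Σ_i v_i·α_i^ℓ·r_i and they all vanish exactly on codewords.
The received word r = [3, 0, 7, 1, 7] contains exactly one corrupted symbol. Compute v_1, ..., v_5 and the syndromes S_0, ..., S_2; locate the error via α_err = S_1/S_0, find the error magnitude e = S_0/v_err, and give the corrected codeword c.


S = (10, 7, 6), error at position 3, error magnitude e = 8, c = [3, 0, 10, 1, 7].

Step 1: column multipliers v_i = (∏_{j≠i}(α_i − α_j))^{−1} mod 11.
  i = 1 (α = 5): (5−7)(5−4)(5−10)(5−6) = (−2)·1·(−5)·(−1) = −10 ≡ 1, so v_1 = 1^{−1} = 1 (mod 11).
  i = 2 (α = 7): (7−5)(7−4)(7−10)(7−6) = 2·3·(−3)·1 = −18 ≡ 4, so v_2 = 4^{−1} = 3 (mod 11).
  i = 3 (α = 4): (4−5)(4−7)(4−10)(4−6) = (−1)·(−3)·(−6)·(−2) = 36 ≡ 3, so v_3 = 3^{−1} = 4 (mod 11).
  i = 4 (α = 10): (10−5)(10−7)(10−4)(10−6) = 5·3·6·4 = 360 ≡ 8, so v_4 = 8^{−1} = 7 (mod 11).
  i = 5 (α = 6): (6−5)(6−7)(6−4)(6−10) = 1·(−1)·2·(−4) = 8 ≡ 8, so v_5 = 8^{−1} = 7 (mod 11).
  v = [1, 3, 4, 7, 7].
Step 2: syndromes of r = [3, 0, 7, 1, 7] (all sums mod 11).
  S_0 = Σ v_i r_i = 1·3 + 3·0 + 4·7 + 7·1 + 7·7 = 87 ≡ 10.
  S_1 = Σ v_i α_i r_i = 1·5·3 + 3·7·0 + 4·4·7 + 7·10·1 + 7·6·7 = 491 ≡ 7.
  α_i^2 mod 11 = [3, 5, 5, 1, 3].
  S_2 = Σ v_i α_i^2 r_i = 1·3·3 + 3·5·0 + 4·5·7 + 7·1·1 + 7·3·7 = 303 ≡ 6.
  S = (10, 7, 6) ≠ 0, so r is not a codeword (an error is present).
Step 3: locate the error. For a single error e at position i, S_ℓ = v_i·e·α_i^ℓ, so α_err = S_1/S_0.
  S_0^{−1} = 10^{−1} = 10 (mod 11), so α_err = 7·10 = 70 ≡ 4 = α_3. Error position i = 3.
  Consistency check: S_2/S_1 = 6·8 = 48 ≡ 4 = α_err ✓ (single-error assumption holds).
Step 4: error magnitude e = S_0/v_3 = S_0·∏_{j≠3}(α_3 − α_j) = 10·3 = 30 ≡ 8 (mod 11).
Step 5: correct position 3: c_3 = r_3 − e = 7 − 8 ≡ 10 (mod 11). Hence c = [3, 0, 10, 1, 7].
  Check: interpolating c through the α_i gives m(x) = 5 + 4·x (degree < 2) with m(α_i) = c_i for every i, so c is indeed a codeword.


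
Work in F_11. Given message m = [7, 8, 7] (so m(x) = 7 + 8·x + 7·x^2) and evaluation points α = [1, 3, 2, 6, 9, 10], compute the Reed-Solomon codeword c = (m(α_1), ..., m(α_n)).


c = [0, 6, 7, 10, 8, 6]

Message polynomial: m(x) = 7 + 8·x + 7·x^2 (mod 11).
For each evaluation point α_i, compute m(α_i) mod 11:
  α_1 = 1: Horner steps 7 → 4 → 0, so m(1) = 0.
  α_2 = 3: Horner steps 7 → 7 → 6, so m(3) = 6.
  α_3 = 2: Horner steps 7 → 0 → 7, so m(2) = 7.
  α_4 = 6: Horner steps 7 → 6 → 10, so m(6) = 10.
  α_5 = 9: Horner steps 7 → 5 → 8, so m(9) = 8.
  α_6 = 10: Horner steps 7 → 1 → 6, so m(10) = 6.
Codeword c = [0, 6, 7, 10, 8, 6] ∈ F_11^6.


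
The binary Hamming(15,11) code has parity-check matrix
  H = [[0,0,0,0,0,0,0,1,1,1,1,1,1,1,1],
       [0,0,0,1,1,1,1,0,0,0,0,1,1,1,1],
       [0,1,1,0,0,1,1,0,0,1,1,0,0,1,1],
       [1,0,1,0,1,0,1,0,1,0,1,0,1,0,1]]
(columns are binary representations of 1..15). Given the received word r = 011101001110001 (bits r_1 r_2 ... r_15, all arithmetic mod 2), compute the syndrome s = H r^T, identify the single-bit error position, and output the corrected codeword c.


s = (0, 1, 0, 0)^T, error position = 4, corrected codeword c = 011001001110001

Compute s = H r^T mod 2 one row at a time:
  s_1 = 0 + 1 + 1 + 1 + 0 + 0 + 0 + 1 = 4 ≡ 0 (mod 2).
  s_2 = 1 + 0 + 1 + 0 + 0 + 0 + 0 + 1 = 3 ≡ 1 (mod 2).
  s_3 = 1 + 1 + 1 + 0 + 1 + 1 + 0 + 1 = 6 ≡ 0 (mod 2).
  s_4 = 0 + 1 + 0 + 0 + 1 + 1 + 0 + 1 = 4 ≡ 0 (mod 2).
s = (0, 1, 0, 0)^T — this equals column 4 of H (binary 0100), so error is at position 4.
Correct: flip bit 4 of r = 011101001110001 to get c = 011001001110001.


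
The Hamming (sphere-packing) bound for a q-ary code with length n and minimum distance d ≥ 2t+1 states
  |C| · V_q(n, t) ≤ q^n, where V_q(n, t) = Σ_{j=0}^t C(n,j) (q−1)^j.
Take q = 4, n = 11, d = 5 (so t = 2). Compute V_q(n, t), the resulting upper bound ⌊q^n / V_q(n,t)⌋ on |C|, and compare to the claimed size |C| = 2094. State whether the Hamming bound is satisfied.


V_q(n, t) = 529, q^n = 4194304, Hamming bound = 7928, |C| = 2094 ≤ bound (satisfied).

Step 1: Compute V_q(n, t) = Σ_{j=0}^2 C(n, j) (q−1)^j.
  j = 0: C(11,0)·(3)^0 = 1·1 = 1.
  j = 1: C(11,1)·(3)^1 = 11·3 = 33.
  j = 2: C(11,2)·(3)^2 = 55·9 = 495.
  V_q(n, t) = 1 + 33 + 495 = 529.
Step 2: q^n = 4^11 = 4194304.
Step 3: Hamming bound ⌊q^n / V_q(n,t)⌋ = ⌊4194304/529⌋ = 7928.
Step 4: Compare |C| = 2094 to 7928: satisfied.
The claimed |C| lies below the Hamming bound.


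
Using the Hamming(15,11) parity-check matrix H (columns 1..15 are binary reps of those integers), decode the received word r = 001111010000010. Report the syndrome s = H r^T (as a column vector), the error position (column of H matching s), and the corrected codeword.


s = (0, 0, 1, 0)^T, error position = 2, corrected codeword c = 011111010000010

Compute s = H r^T mod 2 one row at a time:
  s_1 = 1 + 0 + 0 + 0 + 0 + 0 + 1 + 0 = 2 ≡ 0 (mod 2).
  s_2 = 1 + 1 + 1 + 0 + 0 + 0 + 1 + 0 = 4 ≡ 0 (mod 2).
  s_3 = 0 + 1 + 1 + 0 + 0 + 0 + 1 + 0 = 3 ≡ 1 (mod 2).
  s_4 = 0 + 1 + 1 + 0 + 0 + 0 + 0 + 0 = 2 ≡ 0 (mod 2).
s = (0, 0, 1, 0)^T — this equals column 2 of H (binary 0010), so error is at position 2.
Correct: flip bit 2 of r = 001111010000010 to get c = 011111010000010.


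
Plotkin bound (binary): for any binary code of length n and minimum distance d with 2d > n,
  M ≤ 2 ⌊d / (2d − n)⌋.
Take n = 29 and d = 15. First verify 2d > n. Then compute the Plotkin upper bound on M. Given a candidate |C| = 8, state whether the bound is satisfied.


Plotkin bound M ≤ 30; given |C| = 8 ≤ bound (satisfied).

Check applicability: 2d = 30, n = 29.
2d − n = 1 > 0, so Plotkin applies.
Compute d/(2d−n) = 15/1 ≈ 15.0000.
⌊d/(2d−n)⌋ = 15.
Plotkin bound: M ≤ 2·15 = 30.
Given |C| = 8, check: satisfied.
This |C| is below the Plotkin bound.


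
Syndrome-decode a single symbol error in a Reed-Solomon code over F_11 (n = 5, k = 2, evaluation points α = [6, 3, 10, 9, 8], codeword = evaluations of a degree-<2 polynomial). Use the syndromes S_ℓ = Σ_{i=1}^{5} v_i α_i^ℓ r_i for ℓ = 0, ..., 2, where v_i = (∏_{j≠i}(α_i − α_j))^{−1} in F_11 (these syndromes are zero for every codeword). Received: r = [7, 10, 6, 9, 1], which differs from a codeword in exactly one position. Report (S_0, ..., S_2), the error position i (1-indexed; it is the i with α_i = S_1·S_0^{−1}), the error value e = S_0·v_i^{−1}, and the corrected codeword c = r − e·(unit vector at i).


S = (9, 5, 4), error at position 2, error magnitude e = 5, c = [7, 5, 6, 9, 1].

Step 1: column multipliers v_i = (∏_{j≠i}(α_i − α_j))^{−1} mod 11.
  i = 1 (α = 6): (6−3)(6−10)(6−9)(6−8) = 3·(−4)·(−3)·(−2) = −72 ≡ 5, so v_1 = 5^{−1} = 9 (mod 11).
  i = 2 (α = 3): (3−6)(3−10)(3−9)(3−8) = (−3)·(−7)·(−6)·(−5) = 630 ≡ 3, so v_2 = 3^{−1} = 4 (mod 11).
  i = 3 (α = 10): (10−6)(10−3)(10−9)(10−8) = 4·7·1·2 = 56 ≡ 1, so v_3 = 1^{−1} = 1 (mod 11).
  i = 4 (α = 9): (9−6)(9−3)(9−10)(9−8) = 3·6·(−1)·1 = −18 ≡ 4, so v_4 = 4^{−1} = 3 (mod 11).
  i = 5 (α = 8): (8−6)(8−3)(8−10)(8−9) = 2·5·(−2)·(−1) = 20 ≡ 9, so v_5 = 9^{−1} = 5 (mod 11).
  v = [9, 4, 1, 3, 5].
Step 2: syndromes of r = [7, 10, 6, 9, 1] (all sums mod 11).
  S_0 = Σ v_i r_i = 9·7 + 4·10 + 1·6 + 3·9 + 5·1 = 141 ≡ 9.
  S_1 = Σ v_i α_i r_i = 9·6·7 + 4·3·10 + 1·10·6 + 3·9·9 + 5·8·1 = 841 ≡ 5.
  α_i^2 mod 11 = [3, 9, 1, 4, 9].
  S_2 = Σ v_i α_i^2 r_i = 9·3·7 + 4·9·10 + 1·1·6 + 3·4·9 + 5·9·1 = 708 ≡ 4.
  S = (9, 5, 4) ≠ 0, so r is not a codeword (an error is present).
Step 3: locate the error. For a single error e at position i, S_ℓ = v_i·e·α_i^ℓ, so α_err = S_1/S_0.
  S_0^{−1} = 9^{−1} = 5 (mod 11), so α_err = 5·5 = 25 ≡ 3 = α_2. Error position i = 2.
  Consistency check: S_2/S_1 = 4·9 = 36 ≡ 3 = α_err ✓ (single-error assumption holds).
Step 4: error magnitude e = S_0/v_2 = S_0·∏_{j≠2}(α_2 − α_j) = 9·3 = 27 ≡ 5 (mod 11).
Step 5: correct position 2: c_2 = r_2 − e = 10 − 5 ≡ 5 (mod 11). Hence c = [7, 5, 6, 9, 1].
  Check: interpolating c through the α_i gives m(x) = 3 + 8·x (degree < 2) with m(α_i) = c_i for every i, so c is indeed a codeword.


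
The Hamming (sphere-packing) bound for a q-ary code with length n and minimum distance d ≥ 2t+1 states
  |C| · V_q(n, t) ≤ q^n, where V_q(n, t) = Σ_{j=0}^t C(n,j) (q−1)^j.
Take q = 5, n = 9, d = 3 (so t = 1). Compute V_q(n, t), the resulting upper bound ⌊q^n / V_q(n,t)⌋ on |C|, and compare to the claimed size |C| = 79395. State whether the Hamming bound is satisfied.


V_q(n, t) = 37, q^n = 1953125, Hamming bound = 52787, |C| = 79395 > bound (violated).

Step 1: Compute V_q(n, t) = Σ_{j=0}^1 C(n, j) (q−1)^j.
  j = 0: C(9,0)·(4)^0 = 1·1 = 1.
  j = 1: C(9,1)·(4)^1 = 9·4 = 36.
  V_q(n, t) = 1 + 36 = 37.
Step 2: q^n = 5^9 = 1953125.
Step 3: Hamming bound ⌊q^n / V_q(n,t)⌋ = ⌊1953125/37⌋ = 52787.
Step 4: Compare |C| = 79395 to 52787: violated.
The claimed |C| lies above the Hamming bound, so no 5-ary code of length 9 with d ≥ 3 can have 79395 codewords.


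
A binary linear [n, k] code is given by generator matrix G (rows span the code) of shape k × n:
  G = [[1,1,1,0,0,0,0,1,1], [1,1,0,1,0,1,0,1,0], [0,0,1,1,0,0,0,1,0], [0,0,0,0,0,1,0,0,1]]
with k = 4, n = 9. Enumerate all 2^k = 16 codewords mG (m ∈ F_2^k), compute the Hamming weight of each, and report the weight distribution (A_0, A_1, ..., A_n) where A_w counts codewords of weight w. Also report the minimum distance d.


Weight distribution: A_0 = 1, A_1 = 1, A_2 = 2, A_3 = 2, A_4 = 5, A_5 = 5. Minimum distance d = 1.

Enumerate all 2^4 = 16 messages m ∈ F_2^4.
For each, compute codeword c = mG in F_2^9, then tally its weight.
  m = 0000 → c = 000000000, weight = 0.
  m = 1000 → c = 111000011, weight = 5.
  m = 0100 → c = 110101010, weight = 5.
  m = 1100 → c = 001101001, weight = 4.
  m = 0010 → c = 001100010, weight = 3.
  m = 1010 → c = 110100001, weight = 4.
  m = 0110 → c = 111001000, weight = 4.
  m = 1110 → c = 000001011, weight = 3.
  m = 0001 → c = 000001001, weight = 2.
  m = 1001 → c = 111001010, weight = 5.
  m = 0101 → c = 110100011, weight = 5.
  m = 1101 → c = 001100000, weight = 2.
  m = 0011 → c = 001101011, weight = 5.
  m = 1011 → c = 110101000, weight = 4.
  m = 0111 → c = 111000001, weight = 4.
  m = 1111 → c = 000000010, weight = 1.
Tally weights:
  weight 0: 1 codewords.
  weight 1: 1 codewords.
  weight 2: 2 codewords.
  weight 3: 2 codewords.
  weight 4: 5 codewords.
  weight 5: 5 codewords.
Minimum distance d = smallest w > 0 with A_w > 0 = 1.
Sanity: Σ A_w = 16 = 2^4 = 16 ✓.


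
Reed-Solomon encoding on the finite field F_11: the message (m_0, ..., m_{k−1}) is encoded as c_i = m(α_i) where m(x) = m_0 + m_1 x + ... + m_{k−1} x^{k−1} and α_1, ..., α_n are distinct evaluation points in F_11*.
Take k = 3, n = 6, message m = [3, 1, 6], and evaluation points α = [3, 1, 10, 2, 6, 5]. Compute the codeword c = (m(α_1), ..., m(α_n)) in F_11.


c = [5, 10, 8, 7, 5, 4]

Message polynomial: m(x) = 3 + 1·x + 6·x^2 (mod 11).
For each evaluation point α_i, compute m(α_i) mod 11:
  α_1 = 3: Horner steps 6 → 8 → 5, so m(3) = 5.
  α_2 = 1: Horner steps 6 → 7 → 10, so m(1) = 10.
  α_3 = 10: Horner steps 6 → 6 → 8, so m(10) = 8.
  α_4 = 2: Horner steps 6 → 2 → 7, so m(2) = 7.
  α_5 = 6: Horner steps 6 → 4 → 5, so m(6) = 5.
  α_6 = 5: Horner steps 6 → 9 → 4, so m(5) = 4.
Codeword c = [5, 10, 8, 7, 5, 4] ∈ F_11^6.
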